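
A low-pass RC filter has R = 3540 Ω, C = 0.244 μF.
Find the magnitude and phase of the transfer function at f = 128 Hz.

Step 1 — Angular frequency: ω = 2π·128 = 804.2 rad/s.
Step 2 — Transfer function: H(jω) = 1/(1 + jωRC).
Step 3 — Denominator: 1 + jωRC = 1 + j·804.2·3540·2.44e-07 = 1 + j0.6947.
Step 4 — H = 0.6745 - j0.4686.
Step 5 — Magnitude: |H| = 0.8213 (-1.7 dB); phase: φ = -34.8°.

|H| = 0.8213 (-1.7 dB), φ = -34.8°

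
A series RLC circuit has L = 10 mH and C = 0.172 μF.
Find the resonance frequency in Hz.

Step 1 — Resonance condition Im(Z)=0 gives ω₀ = 1/√(LC).
Step 2 — ω₀ = 1/√(0.01·1.72e-07) = 2.411e+04 rad/s.
Step 3 — f₀ = ω₀/(2π) = 3838 Hz.

f₀ = 3838 Hz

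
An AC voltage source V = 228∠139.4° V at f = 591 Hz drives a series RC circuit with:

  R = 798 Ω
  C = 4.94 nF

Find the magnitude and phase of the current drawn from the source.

Step 1 — Angular frequency: ω = 2π·f = 2π·591 = 3713 rad/s.
Step 2 — Component impedances:
  R: Z = R = 798 Ω
  C: Z = 1/(jωC) = -j/(ω·C) = 0 - j5.451e+04 Ω
Step 3 — Series combination: Z_total = R + C = 798 - j5.451e+04 Ω = 5.452e+04∠-89.2° Ω.
Step 4 — Source phasor: V = 228∠139.4° V = -173.1 + j148.4 V.
Step 5 — Ohm's law: I = V / Z_total = (-173.1 + j148.4) / (798 - j5.451e+04) = -0.002768 - j0.003135 A.
Step 6 — Convert to polar: |I| = 0.004182 A, ∠I = -131.4°.

I = 0.004182∠-131.4° A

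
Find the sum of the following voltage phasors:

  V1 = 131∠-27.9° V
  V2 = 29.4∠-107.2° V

Step 1 — Convert each phasor to rectangular form:
  V1 = 131·(cos(-27.9°) + j·sin(-27.9°)) = 115.8 - j61.3 V
  V2 = 29.4·(cos(-107.2°) + j·sin(-107.2°)) = -8.694 - j28.09 V
Step 2 — Sum components: V_total = 107.1 - j89.38 V.
Step 3 — Convert to polar: |V_total| = 139.5 V, ∠V_total = -39.9°.

V_total = 139.5∠-39.9° V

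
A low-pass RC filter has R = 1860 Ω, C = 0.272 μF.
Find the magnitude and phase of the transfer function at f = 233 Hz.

Step 1 — Angular frequency: ω = 2π·233 = 1464 rad/s.
Step 2 — Transfer function: H(jω) = 1/(1 + jωRC).
Step 3 — Denominator: 1 + jωRC = 1 + j·1464·1860·2.72e-07 = 1 + j0.7407.
Step 4 — H = 0.6458 - j0.4783.
Step 5 — Magnitude: |H| = 0.8036 (-1.9 dB); phase: φ = -36.5°.

|H| = 0.8036 (-1.9 dB), φ = -36.5°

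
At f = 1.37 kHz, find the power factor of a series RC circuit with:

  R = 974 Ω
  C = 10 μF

Step 1 — Angular frequency: ω = 2π·f = 2π·1370 = 8608 rad/s.
Step 2 — Component impedances:
  R: Z = R = 974 Ω
  C: Z = 1/(jωC) = -j/(ω·C) = 0 - j11.62 Ω
Step 3 — Series combination: Z_total = R + C = 974 - j11.62 Ω = 974.1∠-0.7° Ω.
Step 4 — Power factor: PF = cos(φ) = Re(Z)/|Z| = 974/974.1 = 0.9999.
Step 5 — Type: Im(Z) = -11.62 ⇒ leading (phase φ = -0.7°).

PF = 0.9999 (leading, φ = -0.7°)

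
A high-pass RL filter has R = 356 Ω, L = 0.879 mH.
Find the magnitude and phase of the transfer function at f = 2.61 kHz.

Step 1 — Angular frequency: ω = 2π·2610 = 1.64e+04 rad/s.
Step 2 — Transfer function: H(jω) = jωL/(R + jωL).
Step 3 — Numerator jωL = j·14.41; denominator R + jωL = 356 + j14.41.
Step 4 — H = 0.001637 + j0.04042.
Step 5 — Magnitude: |H| = 0.04046 (-27.9 dB); phase: φ = 87.7°.

|H| = 0.04046 (-27.9 dB), φ = 87.7°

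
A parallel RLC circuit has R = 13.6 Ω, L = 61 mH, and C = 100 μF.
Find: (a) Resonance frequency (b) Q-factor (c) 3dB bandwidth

Step 1 — Resonance: ω₀ = 1/√(LC) = 1/√(0.061·0.0001) = 404.9 rad/s.
Step 2 — f₀ = ω₀/(2π) = 64.44 Hz.
Step 3 — Parallel Q: Q = R/(ω₀L) = 13.6/(404.9·0.061) = 0.5506.
Step 4 — Bandwidth: Δω = ω₀/Q = 735.3 rad/s; BW = Δω/(2π) = 117 Hz.

(a) f₀ = 64.44 Hz  (b) Q = 0.5506  (c) BW = 117 Hz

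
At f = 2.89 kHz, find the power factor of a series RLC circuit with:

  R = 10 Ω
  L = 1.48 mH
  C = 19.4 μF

Step 1 — Angular frequency: ω = 2π·f = 2π·2890 = 1.816e+04 rad/s.
Step 2 — Component impedances:
  R: Z = R = 10 Ω
  L: Z = jωL = j·1.816e+04·0.00148 = 0 + j26.87 Ω
  C: Z = 1/(jωC) = -j/(ω·C) = 0 - j2.839 Ω
Step 3 — Series combination: Z_total = R + L + C = 10 + j24.04 Ω = 26.03∠67.4° Ω.
Step 4 — Power factor: PF = cos(φ) = Re(Z)/|Z| = 10/26.033 = 0.3841.
Step 5 — Type: Im(Z) = 24.04 ⇒ lagging (phase φ = 67.4°).

PF = 0.3841 (lagging, φ = 67.4°)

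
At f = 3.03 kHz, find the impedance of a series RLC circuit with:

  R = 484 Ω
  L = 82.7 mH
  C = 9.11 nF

Step 1 — Angular frequency: ω = 2π·f = 2π·3030 = 1.904e+04 rad/s.
Step 2 — Component impedances:
  R: Z = R = 484 Ω
  L: Z = jωL = j·1.904e+04·0.0827 = 0 + j1574 Ω
  C: Z = 1/(jωC) = -j/(ω·C) = 0 - j5766 Ω
Step 3 — Series combination: Z_total = R + L + C = 484 - j4191 Ω = 4219∠-83.4° Ω.

Z = 484 - j4191 Ω = 4219∠-83.4° Ω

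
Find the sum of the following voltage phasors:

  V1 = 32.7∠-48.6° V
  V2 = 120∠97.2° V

Step 1 — Convert each phasor to rectangular form:
  V1 = 32.7·(cos(-48.6°) + j·sin(-48.6°)) = 21.62 - j24.53 V
  V2 = 120·(cos(97.2°) + j·sin(97.2°)) = -15.04 + j119.1 V
Step 2 — Sum components: V_total = 6.585 + j94.53 V.
Step 3 — Convert to polar: |V_total| = 94.75 V, ∠V_total = 86.0°.

V_total = 94.75∠86.0° V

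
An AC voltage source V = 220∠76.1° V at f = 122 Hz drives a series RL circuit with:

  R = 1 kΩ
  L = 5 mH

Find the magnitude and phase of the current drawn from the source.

Step 1 — Angular frequency: ω = 2π·f = 2π·122 = 766.5 rad/s.
Step 2 — Component impedances:
  R: Z = R = 1000 Ω
  L: Z = jωL = j·766.5·0.005 = 0 + j3.833 Ω
Step 3 — Series combination: Z_total = R + L = 1000 + j3.833 Ω = 1000∠0.2° Ω.
Step 4 — Source phasor: V = 220∠76.1° V = 52.85 + j213.6 V.
Step 5 — Ohm's law: I = V / Z_total = (52.85 + j213.6) / (1000 + j3.833) = 0.05367 + j0.2134 A.
Step 6 — Convert to polar: |I| = 0.22 A, ∠I = 75.9°.

I = 0.22∠75.9° A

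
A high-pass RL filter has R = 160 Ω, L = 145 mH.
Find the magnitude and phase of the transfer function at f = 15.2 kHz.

Step 1 — Angular frequency: ω = 2π·1.52e+04 = 9.55e+04 rad/s.
Step 2 — Transfer function: H(jω) = jωL/(R + jωL).
Step 3 — Numerator jωL = j·1.385e+04; denominator R + jωL = 160 + j1.385e+04.
Step 4 — H = 0.9999 + j0.01155.
Step 5 — Magnitude: |H| = 0.9999 (-0.0 dB); phase: φ = 0.7°.

|H| = 0.9999 (-0.0 dB), φ = 0.7°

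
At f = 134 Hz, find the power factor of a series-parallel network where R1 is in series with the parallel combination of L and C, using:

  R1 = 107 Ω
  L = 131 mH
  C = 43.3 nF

Step 1 — Angular frequency: ω = 2π·f = 2π·134 = 841.9 rad/s.
Step 2 — Component impedances:
  R1: Z = R = 107 Ω
  L: Z = jωL = j·841.9·0.131 = 0 + j110.3 Ω
  C: Z = 1/(jωC) = -j/(ω·C) = 0 - j2.743e+04 Ω
Step 3 — Parallel branch: L || C = 1/(1/L + 1/C) = 0 + j110.7 Ω.
Step 4 — Series with R1: Z_total = R1 + (L || C) = 107 + j110.7 Ω = 154∠46.0° Ω.
Step 5 — Power factor: PF = cos(φ) = Re(Z)/|Z| = 107/153.99 = 0.6949.
Step 6 — Type: Im(Z) = 110.7 ⇒ lagging (phase φ = 46.0°).

PF = 0.6949 (lagging, φ = 46.0°)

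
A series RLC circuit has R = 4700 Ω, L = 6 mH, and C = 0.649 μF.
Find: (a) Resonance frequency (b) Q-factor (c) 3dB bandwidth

Step 1 — Resonance condition Im(Z)=0 gives ω₀ = 1/√(LC).
Step 2 — ω₀ = 1/√(0.006·6.49e-07) = 1.603e+04 rad/s.
Step 3 — f₀ = ω₀/(2π) = 2550 Hz.
Step 4 — Series Q: Q = ω₀L/R = 1.603e+04·0.006/4700 = 0.02046.
Step 5 — 3dB bandwidth: Δω = ω₀/Q = 7.833e+05 rad/s; BW = Δω/(2π) = 1.247e+05 Hz.

(a) f₀ = 2550 Hz  (b) Q = 0.02046  (c) BW = 1.247e+05 Hz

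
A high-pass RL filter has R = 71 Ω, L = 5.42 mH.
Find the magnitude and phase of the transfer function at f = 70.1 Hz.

Step 1 — Angular frequency: ω = 2π·70.1 = 440.5 rad/s.
Step 2 — Transfer function: H(jω) = jωL/(R + jωL).
Step 3 — Numerator jωL = j·2.387; denominator R + jωL = 71 + j2.387.
Step 4 — H = 0.001129 + j0.03359.
Step 5 — Magnitude: |H| = 0.0336 (-29.5 dB); phase: φ = 88.1°.

|H| = 0.0336 (-29.5 dB), φ = 88.1°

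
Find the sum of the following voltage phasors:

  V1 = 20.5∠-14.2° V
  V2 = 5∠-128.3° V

Step 1 — Convert each phasor to rectangular form:
  V1 = 20.5·(cos(-14.2°) + j·sin(-14.2°)) = 19.87 - j5.029 V
  V2 = 5·(cos(-128.3°) + j·sin(-128.3°)) = -3.099 - j3.924 V
Step 2 — Sum components: V_total = 16.77 - j8.953 V.
Step 3 — Convert to polar: |V_total| = 19.01 V, ∠V_total = -28.1°.

V_total = 19.01∠-28.1° V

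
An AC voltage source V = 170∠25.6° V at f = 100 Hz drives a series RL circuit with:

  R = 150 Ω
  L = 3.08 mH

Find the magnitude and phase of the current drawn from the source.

Step 1 — Angular frequency: ω = 2π·f = 2π·100 = 628.3 rad/s.
Step 2 — Component impedances:
  R: Z = R = 150 Ω
  L: Z = jωL = j·628.3·0.00308 = 0 + j1.935 Ω
Step 3 — Series combination: Z_total = R + L = 150 + j1.935 Ω = 150∠0.7° Ω.
Step 4 — Source phasor: V = 170∠25.6° V = 153.3 + j73.45 V.
Step 5 — Ohm's law: I = V / Z_total = (153.3 + j73.45) / (150 + j1.935) = 1.028 + j0.4764 A.
Step 6 — Convert to polar: |I| = 1.133 A, ∠I = 24.9°.

I = 1.133∠24.9° A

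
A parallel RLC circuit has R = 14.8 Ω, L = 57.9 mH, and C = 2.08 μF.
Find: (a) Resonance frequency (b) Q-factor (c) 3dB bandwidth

Step 1 — Resonance: ω₀ = 1/√(LC) = 1/√(0.0579·2.08e-06) = 2882 rad/s.
Step 2 — f₀ = ω₀/(2π) = 458.6 Hz.
Step 3 — Parallel Q: Q = R/(ω₀L) = 14.8/(2882·0.0579) = 0.08871.
Step 4 — Bandwidth: Δω = ω₀/Q = 3.248e+04 rad/s; BW = Δω/(2π) = 5170 Hz.

(a) f₀ = 458.6 Hz  (b) Q = 0.08871  (c) BW = 5170 Hz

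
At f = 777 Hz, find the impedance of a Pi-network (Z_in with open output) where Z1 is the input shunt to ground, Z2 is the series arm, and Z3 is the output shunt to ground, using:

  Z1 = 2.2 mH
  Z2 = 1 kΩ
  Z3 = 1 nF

Step 1 — Angular frequency: ω = 2π·f = 2π·777 = 4882 rad/s.
Step 2 — Component impedances:
  Z1: Z = jωL = j·4882·0.0022 = 0 + j10.74 Ω
  Z2: Z = R = 1000 Ω
  Z3: Z = 1/(jωC) = -j/(ω·C) = 0 - j2.048e+05 Ω
Step 3 — With open output, the series arm Z2 and the output shunt Z3 appear in series to ground: Z2 + Z3 = 1000 - j2.048e+05 Ω.
Step 4 — Parallel with input shunt Z1: Z_in = Z1 || (Z2 + Z3) = 2.75e-06 + j10.74 Ω = 10.74∠90.0° Ω.

Z = 2.75e-06 + j10.74 Ω = 10.74∠90.0° Ω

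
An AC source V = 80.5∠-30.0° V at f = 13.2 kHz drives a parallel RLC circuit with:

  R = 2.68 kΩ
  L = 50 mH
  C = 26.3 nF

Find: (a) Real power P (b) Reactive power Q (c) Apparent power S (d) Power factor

Step 1 — Angular frequency: ω = 2π·f = 2π·1.32e+04 = 8.294e+04 rad/s.
Step 2 — Component impedances:
  R: Z = R = 2680 Ω
  L: Z = jωL = j·8.294e+04·0.05 = 0 + j4147 Ω
  C: Z = 1/(jωC) = -j/(ω·C) = 0 - j458.4 Ω
Step 3 — Parallel combination: 1/Z_total = 1/R + 1/L + 1/C; Z_total = 95.59 - j497 Ω = 506.2∠-79.1° Ω.
Step 4 — Source phasor: V = 80.5∠-30.0° V = 69.72 - j40.25 V.
Step 5 — Current: I = V / Z = 0.1041 + j0.1202 A = 0.159∠49.1° A.
Step 6 — Complex power: S = V·I* = 2.418 - j12.57 VA.
Step 7 — Real power: P = Re(S) = 2.418 W.
Step 8 — Reactive power: Q = Im(S) = -12.57 VAR.
Step 9 — Apparent power: |S| = 12.8 VA.
Step 10 — Power factor: PF = P/|S| = 0.1889 (leading).

(a) P = 2.418 W  (b) Q = -12.57 VAR  (c) S = 12.8 VA  (d) PF = 0.1889 (leading)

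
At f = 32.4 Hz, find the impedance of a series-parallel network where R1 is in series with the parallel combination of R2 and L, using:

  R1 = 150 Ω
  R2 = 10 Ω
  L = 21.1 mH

Step 1 — Angular frequency: ω = 2π·f = 2π·32.4 = 203.6 rad/s.
Step 2 — Component impedances:
  R1: Z = R = 150 Ω
  R2: Z = R = 10 Ω
  L: Z = jωL = j·203.6·0.0211 = 0 + j4.295 Ω
Step 3 — Parallel branch: R2 || L = 1/(1/R2 + 1/L) = 1.558 + j3.626 Ω.
Step 4 — Series with R1: Z_total = R1 + (R2 || L) = 151.6 + j3.626 Ω = 151.6∠1.4° Ω.

Z = 151.6 + j3.626 Ω = 151.6∠1.4° Ω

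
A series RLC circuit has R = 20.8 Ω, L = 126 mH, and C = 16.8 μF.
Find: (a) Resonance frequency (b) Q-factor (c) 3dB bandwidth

Step 1 — Resonance: ω₀ = 1/√(LC) = 1/√(0.126·1.68e-05) = 687.3 rad/s.
Step 2 — f₀ = ω₀/(2π) = 109.4 Hz.
Step 3 — Series Q: Q = ω₀L/R = 687.3·0.126/20.8 = 4.164.
Step 4 — Bandwidth: Δω = ω₀/Q = 165.1 rad/s; BW = Δω/(2π) = 26.27 Hz.

(a) f₀ = 109.4 Hz  (b) Q = 4.164  (c) BW = 26.27 Hz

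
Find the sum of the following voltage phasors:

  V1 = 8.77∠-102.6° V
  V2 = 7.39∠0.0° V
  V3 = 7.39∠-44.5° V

Step 1 — Convert each phasor to rectangular form:
  V1 = 8.77·(cos(-102.6°) + j·sin(-102.6°)) = -1.913 - j8.559 V
  V2 = 7.39·(cos(0.0°) + j·sin(0.0°)) = 7.39 V
  V3 = 7.39·(cos(-44.5°) + j·sin(-44.5°)) = 5.271 - j5.18 V
Step 2 — Sum components: V_total = 10.75 - j13.74 V.
Step 3 — Convert to polar: |V_total| = 17.44 V, ∠V_total = -52.0°.

V_total = 17.44∠-52.0° V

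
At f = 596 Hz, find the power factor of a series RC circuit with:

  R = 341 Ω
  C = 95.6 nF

Step 1 — Angular frequency: ω = 2π·f = 2π·596 = 3745 rad/s.
Step 2 — Component impedances:
  R: Z = R = 341 Ω
  C: Z = 1/(jωC) = -j/(ω·C) = 0 - j2793 Ω
Step 3 — Series combination: Z_total = R + C = 341 - j2793 Ω = 2814∠-83.0° Ω.
Step 4 — Power factor: PF = cos(φ) = Re(Z)/|Z| = 341/2814 = 0.1212.
Step 5 — Type: Im(Z) = -2793 ⇒ leading (phase φ = -83.0°).

PF = 0.1212 (leading, φ = -83.0°)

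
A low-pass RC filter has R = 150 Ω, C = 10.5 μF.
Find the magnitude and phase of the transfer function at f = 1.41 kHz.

Step 1 — Angular frequency: ω = 2π·1410 = 8859 rad/s.
Step 2 — Transfer function: H(jω) = 1/(1 + jωRC).
Step 3 — Denominator: 1 + jωRC = 1 + j·8859·150·1.05e-05 = 1 + j13.95.
Step 4 — H = 0.00511 - j0.0713.
Step 5 — Magnitude: |H| = 0.07148 (-22.9 dB); phase: φ = -85.9°.

|H| = 0.07148 (-22.9 dB), φ = -85.9°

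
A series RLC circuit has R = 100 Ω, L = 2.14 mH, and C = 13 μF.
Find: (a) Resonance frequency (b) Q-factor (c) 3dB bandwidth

Step 1 — Resonance: ω₀ = 1/√(LC) = 1/√(0.00214·1.3e-05) = 5995 rad/s.
Step 2 — f₀ = ω₀/(2π) = 954.2 Hz.
Step 3 — Series Q: Q = ω₀L/R = 5995·0.00214/100 = 0.1283.
Step 4 — Bandwidth: Δω = ω₀/Q = 4.673e+04 rad/s; BW = Δω/(2π) = 7437 Hz.

(a) f₀ = 954.2 Hz  (b) Q = 0.1283  (c) BW = 7437 Hz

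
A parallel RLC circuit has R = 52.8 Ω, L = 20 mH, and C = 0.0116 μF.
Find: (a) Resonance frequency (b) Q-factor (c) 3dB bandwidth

Step 1 — Resonance: ω₀ = 1/√(LC) = 1/√(0.02·1.16e-08) = 6.565e+04 rad/s.
Step 2 — f₀ = ω₀/(2π) = 1.045e+04 Hz.
Step 3 — Parallel Q: Q = R/(ω₀L) = 52.8/(6.565e+04·0.02) = 0.04021.
Step 4 — Bandwidth: Δω = ω₀/Q = 1.633e+06 rad/s; BW = Δω/(2π) = 2.599e+05 Hz.

(a) f₀ = 1.045e+04 Hz  (b) Q = 0.04021  (c) BW = 2.599e+05 Hz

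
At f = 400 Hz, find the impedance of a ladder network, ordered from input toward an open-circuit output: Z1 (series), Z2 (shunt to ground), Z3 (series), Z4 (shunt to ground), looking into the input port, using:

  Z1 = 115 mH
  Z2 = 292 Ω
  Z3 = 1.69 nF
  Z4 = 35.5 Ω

Step 1 — Angular frequency: ω = 2π·f = 2π·400 = 2513 rad/s.
Step 2 — Component impedances:
  Z1: Z = jωL = j·2513·0.115 = 0 + j289 Ω
  Z2: Z = R = 292 Ω
  Z3: Z = 1/(jωC) = -j/(ω·C) = 0 - j2.354e+05 Ω
  Z4: Z = R = 35.5 Ω
Step 3 — Ladder network (open output): work backward from the far end, alternating series and parallel combinations. Z_in = 292 + j288.7 Ω = 410.6∠44.7° Ω.

Z = 292 + j288.7 Ω = 410.6∠44.7° Ω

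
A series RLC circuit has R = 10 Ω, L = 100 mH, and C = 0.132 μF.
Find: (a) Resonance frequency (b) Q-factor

Step 1 — Resonance condition Im(Z)=0 gives ω₀ = 1/√(LC).
Step 2 — ω₀ = 1/√(0.1·1.32e-07) = 8704 rad/s.
Step 3 — f₀ = ω₀/(2π) = 1385 Hz.
Step 4 — Series Q: Q = ω₀L/R = 8704·0.1/10 = 87.04.

(a) f₀ = 1385 Hz  (b) Q = 87.04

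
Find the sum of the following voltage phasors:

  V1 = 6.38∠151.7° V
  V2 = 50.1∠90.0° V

Step 1 — Convert each phasor to rectangular form:
  V1 = 6.38·(cos(151.7°) + j·sin(151.7°)) = -5.617 + j3.025 V
  V2 = 50.1·(cos(90.0°) + j·sin(90.0°)) = 0 + j50.1 V
Step 2 — Sum components: V_total = -5.617 + j53.12 V.
Step 3 — Convert to polar: |V_total| = 53.42 V, ∠V_total = 96.0°.

V_total = 53.42∠96.0° V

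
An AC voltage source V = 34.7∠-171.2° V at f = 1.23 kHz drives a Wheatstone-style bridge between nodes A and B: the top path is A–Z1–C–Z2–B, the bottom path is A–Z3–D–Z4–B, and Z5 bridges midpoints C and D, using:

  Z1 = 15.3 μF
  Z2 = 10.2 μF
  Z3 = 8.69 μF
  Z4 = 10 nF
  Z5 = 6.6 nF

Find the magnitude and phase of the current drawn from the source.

Step 1 — Angular frequency: ω = 2π·f = 2π·1230 = 7728 rad/s.
Step 2 — Component impedances:
  Z1: Z = 1/(jωC) = -j/(ω·C) = 0 - j8.457 Ω
  Z2: Z = 1/(jωC) = -j/(ω·C) = 0 - j12.69 Ω
  Z3: Z = 1/(jωC) = -j/(ω·C) = 0 - j14.89 Ω
  Z4: Z = 1/(jωC) = -j/(ω·C) = 0 - j1.294e+04 Ω
  Z5: Z = 1/(jωC) = -j/(ω·C) = 0 - j1.961e+04 Ω
Step 3 — Bridge requires nodal analysis (the Z5 bridge couples midpoints C and D, so the two paths cannot be reduced to a simple series/parallel combination). Setting node B to ground and injecting 1 A at node A, the 3-node admittance system at A, C, D solves to V_A = Z_AB = 0 - j21.1 Ω = 21.1∠-90.0° Ω.
Step 4 — Source phasor: V = 34.7∠-171.2° V = -34.29 - j5.309 V.
Step 5 — Ohm's law: I = V / Z_total = (-34.29 - j5.309) / (0 - j21.1) = 0.2515 - j1.625 A.
Step 6 — Convert to polar: |I| = 1.644 A, ∠I = -81.2°.

I = 1.644∠-81.2° A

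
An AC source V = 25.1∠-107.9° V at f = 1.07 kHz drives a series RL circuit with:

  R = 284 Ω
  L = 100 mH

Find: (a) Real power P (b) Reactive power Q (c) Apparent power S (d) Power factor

Step 1 — Angular frequency: ω = 2π·f = 2π·1070 = 6723 rad/s.
Step 2 — Component impedances:
  R: Z = R = 284 Ω
  L: Z = jωL = j·6723·0.1 = 0 + j672.3 Ω
Step 3 — Series combination: Z_total = R + L = 284 + j672.3 Ω = 729.8∠67.1° Ω.
Step 4 — Source phasor: V = 25.1∠-107.9° V = -7.715 - j23.89 V.
Step 5 — Current: I = V / Z = -0.03426 - j0.002998 A = 0.03439∠-175.0° A.
Step 6 — Complex power: S = V·I* = 0.3359 + j0.7952 VA.
Step 7 — Real power: P = Re(S) = 0.3359 W.
Step 8 — Reactive power: Q = Im(S) = 0.7952 VAR.
Step 9 — Apparent power: |S| = 0.8632 VA.
Step 10 — Power factor: PF = P/|S| = 0.3891 (lagging).

(a) P = 0.3359 W  (b) Q = 0.7952 VAR  (c) S = 0.8632 VA  (d) PF = 0.3891 (lagging)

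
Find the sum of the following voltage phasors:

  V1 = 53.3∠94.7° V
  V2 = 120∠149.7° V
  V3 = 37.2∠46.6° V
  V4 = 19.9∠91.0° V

Step 1 — Convert each phasor to rectangular form:
  V1 = 53.3·(cos(94.7°) + j·sin(94.7°)) = -4.367 + j53.12 V
  V2 = 120·(cos(149.7°) + j·sin(149.7°)) = -103.6 + j60.54 V
  V3 = 37.2·(cos(46.6°) + j·sin(46.6°)) = 25.56 + j27.03 V
  V4 = 19.9·(cos(91.0°) + j·sin(91.0°)) = -0.3473 + j19.9 V
Step 2 — Sum components: V_total = -82.76 + j160.6 V.
Step 3 — Convert to polar: |V_total| = 180.7 V, ∠V_total = 117.3°.

V_total = 180.7∠117.3° V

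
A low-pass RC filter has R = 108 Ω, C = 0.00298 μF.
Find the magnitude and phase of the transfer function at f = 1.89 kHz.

Step 1 — Angular frequency: ω = 2π·1890 = 1.188e+04 rad/s.
Step 2 — Transfer function: H(jω) = 1/(1 + jωRC).
Step 3 — Denominator: 1 + jωRC = 1 + j·1.188e+04·108·2.98e-09 = 1 + j0.003822.
Step 4 — H = 1 - j0.003822.
Step 5 — Magnitude: |H| = 1 (-0.0 dB); phase: φ = -0.2°.

|H| = 1 (-0.0 dB), φ = -0.2°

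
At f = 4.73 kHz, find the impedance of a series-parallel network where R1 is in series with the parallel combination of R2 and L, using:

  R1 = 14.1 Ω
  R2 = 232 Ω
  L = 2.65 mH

Step 1 — Angular frequency: ω = 2π·f = 2π·4730 = 2.972e+04 rad/s.
Step 2 — Component impedances:
  R1: Z = R = 14.1 Ω
  R2: Z = R = 232 Ω
  L: Z = jωL = j·2.972e+04·0.00265 = 0 + j78.76 Ω
Step 3 — Parallel branch: R2 || L = 1/(1/R2 + 1/L) = 23.97 + j70.62 Ω.
Step 4 — Series with R1: Z_total = R1 + (R2 || L) = 38.07 + j70.62 Ω = 80.23∠61.7° Ω.

Z = 38.07 + j70.62 Ω = 80.23∠61.7° Ω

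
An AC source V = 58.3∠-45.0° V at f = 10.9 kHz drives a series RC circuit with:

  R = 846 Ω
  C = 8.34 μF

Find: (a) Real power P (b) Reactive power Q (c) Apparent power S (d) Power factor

Step 1 — Angular frequency: ω = 2π·f = 2π·1.09e+04 = 6.849e+04 rad/s.
Step 2 — Component impedances:
  R: Z = R = 846 Ω
  C: Z = 1/(jωC) = -j/(ω·C) = 0 - j1.751 Ω
Step 3 — Series combination: Z_total = R + C = 846 - j1.751 Ω = 846∠-0.1° Ω.
Step 4 — Source phasor: V = 58.3∠-45.0° V = 41.22 - j41.22 V.
Step 5 — Current: I = V / Z = 0.04883 - j0.04863 A = 0.06891∠-44.9° A.
Step 6 — Complex power: S = V·I* = 4.018 - j0.008314 VA.
Step 7 — Real power: P = Re(S) = 4.018 W.
Step 8 — Reactive power: Q = Im(S) = -0.008314 VAR.
Step 9 — Apparent power: |S| = 4.018 VA.
Step 10 — Power factor: PF = P/|S| = 1 (leading).

(a) P = 4.018 W  (b) Q = -0.008314 VAR  (c) S = 4.018 VA  (d) PF = 1 (leading)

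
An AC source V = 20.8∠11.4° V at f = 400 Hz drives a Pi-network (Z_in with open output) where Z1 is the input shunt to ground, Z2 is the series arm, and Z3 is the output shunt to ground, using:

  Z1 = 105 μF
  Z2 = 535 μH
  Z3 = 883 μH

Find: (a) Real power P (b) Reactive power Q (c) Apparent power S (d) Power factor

Step 1 — Angular frequency: ω = 2π·f = 2π·400 = 2513 rad/s.
Step 2 — Component impedances:
  Z1: Z = 1/(jωC) = -j/(ω·C) = 0 - j3.789 Ω
  Z2: Z = jωL = j·2513·0.000535 = 0 + j1.345 Ω
  Z3: Z = jωL = j·2513·0.000883 = 0 + j2.219 Ω
Step 3 — With open output, the series arm Z2 and the output shunt Z3 appear in series to ground: Z2 + Z3 = 0 + j3.564 Ω.
Step 4 — Parallel with input shunt Z1: Z_in = Z1 || (Z2 + Z3) = 0 + j59.87 Ω = 59.87∠90.0° Ω.
Step 5 — Source phasor: V = 20.8∠11.4° V = 20.39 + j4.111 V.
Step 6 — Current: I = V / Z = 0.06867 - j0.3406 A = 0.3474∠-78.6° A.
Step 7 — Complex power: S = V·I* = 0 + j7.227 VA.
Step 8 — Real power: P = Re(S) = 0 W.
Step 9 — Reactive power: Q = Im(S) = 7.227 VAR.
Step 10 — Apparent power: |S| = 7.227 VA.
Step 11 — Power factor: PF = P/|S| = 0 (lagging).

(a) P = 0 W  (b) Q = 7.227 VAR  (c) S = 7.227 VA  (d) PF = 0 (lagging)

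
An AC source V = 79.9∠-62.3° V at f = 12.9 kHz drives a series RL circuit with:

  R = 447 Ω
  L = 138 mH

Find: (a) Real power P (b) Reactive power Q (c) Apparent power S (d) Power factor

Step 1 — Angular frequency: ω = 2π·f = 2π·1.29e+04 = 8.105e+04 rad/s.
Step 2 — Component impedances:
  R: Z = R = 447 Ω
  L: Z = jωL = j·8.105e+04·0.138 = 0 + j1.119e+04 Ω
Step 3 — Series combination: Z_total = R + L = 447 + j1.119e+04 Ω = 1.119e+04∠87.7° Ω.
Step 4 — Source phasor: V = 79.9∠-62.3° V = 37.14 - j70.74 V.
Step 5 — Current: I = V / Z = -0.006182 - j0.003568 A = 0.007138∠-150.0° A.
Step 6 — Complex power: S = V·I* = 0.02277 + j0.5698 VA.
Step 7 — Real power: P = Re(S) = 0.02277 W.
Step 8 — Reactive power: Q = Im(S) = 0.5698 VAR.
Step 9 — Apparent power: |S| = 0.5703 VA.
Step 10 — Power factor: PF = P/|S| = 0.03993 (lagging).

(a) P = 0.02277 W  (b) Q = 0.5698 VAR  (c) S = 0.5703 VA  (d) PF = 0.03993 (lagging)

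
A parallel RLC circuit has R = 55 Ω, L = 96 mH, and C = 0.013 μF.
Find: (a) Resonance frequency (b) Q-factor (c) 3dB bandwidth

Step 1 — Resonance: ω₀ = 1/√(LC) = 1/√(0.096·1.3e-08) = 2.831e+04 rad/s.
Step 2 — f₀ = ω₀/(2π) = 4505 Hz.
Step 3 — Parallel Q: Q = R/(ω₀L) = 55/(2.831e+04·0.096) = 0.02024.
Step 4 — Bandwidth: Δω = ω₀/Q = 1.399e+06 rad/s; BW = Δω/(2π) = 2.226e+05 Hz.

(a) f₀ = 4505 Hz  (b) Q = 0.02024  (c) BW = 2.226e+05 Hz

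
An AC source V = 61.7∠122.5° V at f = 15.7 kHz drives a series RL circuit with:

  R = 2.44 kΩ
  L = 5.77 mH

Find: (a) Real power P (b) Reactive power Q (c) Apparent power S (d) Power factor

Step 1 — Angular frequency: ω = 2π·f = 2π·1.57e+04 = 9.865e+04 rad/s.
Step 2 — Component impedances:
  R: Z = R = 2440 Ω
  L: Z = jωL = j·9.865e+04·0.00577 = 0 + j569.2 Ω
Step 3 — Series combination: Z_total = R + L = 2440 + j569.2 Ω = 2506∠13.1° Ω.
Step 4 — Source phasor: V = 61.7∠122.5° V = -33.15 + j52.04 V.
Step 5 — Current: I = V / Z = -0.008167 + j0.02323 A = 0.02463∠109.4° A.
Step 6 — Complex power: S = V·I* = 1.48 + j0.3452 VA.
Step 7 — Real power: P = Re(S) = 1.48 W.
Step 8 — Reactive power: Q = Im(S) = 0.3452 VAR.
Step 9 — Apparent power: |S| = 1.519 VA.
Step 10 — Power factor: PF = P/|S| = 0.9739 (lagging).

(a) P = 1.48 W  (b) Q = 0.3452 VAR  (c) S = 1.519 VA  (d) PF = 0.9739 (lagging)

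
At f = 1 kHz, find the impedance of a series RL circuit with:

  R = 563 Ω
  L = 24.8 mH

Step 1 — Angular frequency: ω = 2π·f = 2π·1000 = 6283 rad/s.
Step 2 — Component impedances:
  R: Z = R = 563 Ω
  L: Z = jωL = j·6283·0.0248 = 0 + j155.8 Ω
Step 3 — Series combination: Z_total = R + L = 563 + j155.8 Ω = 584.2∠15.5° Ω.

Z = 563 + j155.8 Ω = 584.2∠15.5° Ω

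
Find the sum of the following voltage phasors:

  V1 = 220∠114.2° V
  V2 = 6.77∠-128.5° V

Step 1 — Convert each phasor to rectangular form:
  V1 = 220·(cos(114.2°) + j·sin(114.2°)) = -90.18 + j200.7 V
  V2 = 6.77·(cos(-128.5°) + j·sin(-128.5°)) = -4.214 - j5.298 V
Step 2 — Sum components: V_total = -94.4 + j195.4 V.
Step 3 — Convert to polar: |V_total| = 217 V, ∠V_total = 115.8°.

V_total = 217∠115.8° V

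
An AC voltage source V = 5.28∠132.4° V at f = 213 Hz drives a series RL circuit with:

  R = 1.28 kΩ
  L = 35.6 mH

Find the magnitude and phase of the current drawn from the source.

Step 1 — Angular frequency: ω = 2π·f = 2π·213 = 1338 rad/s.
Step 2 — Component impedances:
  R: Z = R = 1280 Ω
  L: Z = jωL = j·1338·0.0356 = 0 + j47.64 Ω
Step 3 — Series combination: Z_total = R + L = 1280 + j47.64 Ω = 1281∠2.1° Ω.
Step 4 — Source phasor: V = 5.28∠132.4° V = -3.56 + j3.899 V.
Step 5 — Ohm's law: I = V / Z_total = (-3.56 + j3.899) / (1280 + j47.64) = -0.002664 + j0.003145 A.
Step 6 — Convert to polar: |I| = 0.004122 A, ∠I = 130.3°.

I = 0.004122∠130.3° A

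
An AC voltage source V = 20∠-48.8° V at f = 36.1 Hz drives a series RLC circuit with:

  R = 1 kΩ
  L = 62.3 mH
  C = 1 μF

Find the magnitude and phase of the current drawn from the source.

Step 1 — Angular frequency: ω = 2π·f = 2π·36.1 = 226.8 rad/s.
Step 2 — Component impedances:
  R: Z = R = 1000 Ω
  L: Z = jωL = j·226.8·0.0623 = 0 + j14.13 Ω
  C: Z = 1/(jωC) = -j/(ω·C) = 0 - j4409 Ω
Step 3 — Series combination: Z_total = R + L + C = 1000 - j4395 Ω = 4507∠-77.2° Ω.
Step 4 — Source phasor: V = 20∠-48.8° V = 13.17 - j15.05 V.
Step 5 — Ohm's law: I = V / Z_total = (13.17 - j15.05) / (1000 - j4395) = 0.003904 + j0.002109 A.
Step 6 — Convert to polar: |I| = 0.004438 A, ∠I = 28.4°.

I = 0.004438∠28.4° A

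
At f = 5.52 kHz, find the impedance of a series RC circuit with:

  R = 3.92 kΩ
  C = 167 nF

Step 1 — Angular frequency: ω = 2π·f = 2π·5520 = 3.468e+04 rad/s.
Step 2 — Component impedances:
  R: Z = R = 3920 Ω
  C: Z = 1/(jωC) = -j/(ω·C) = 0 - j172.6 Ω
Step 3 — Series combination: Z_total = R + C = 3920 - j172.6 Ω = 3924∠-2.5° Ω.

Z = 3920 - j172.6 Ω = 3924∠-2.5° Ω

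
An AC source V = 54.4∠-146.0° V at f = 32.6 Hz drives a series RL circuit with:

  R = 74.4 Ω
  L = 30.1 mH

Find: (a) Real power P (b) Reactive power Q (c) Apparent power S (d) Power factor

Step 1 — Angular frequency: ω = 2π·f = 2π·32.6 = 204.8 rad/s.
Step 2 — Component impedances:
  R: Z = R = 74.4 Ω
  L: Z = jωL = j·204.8·0.0301 = 0 + j6.165 Ω
Step 3 — Series combination: Z_total = R + L = 74.4 + j6.165 Ω = 74.66∠4.7° Ω.
Step 4 — Source phasor: V = 54.4∠-146.0° V = -45.1 - j30.42 V.
Step 5 — Current: I = V / Z = -0.6357 - j0.3562 A = 0.7287∠-150.7° A.
Step 6 — Complex power: S = V·I* = 39.51 + j3.274 VA.
Step 7 — Real power: P = Re(S) = 39.51 W.
Step 8 — Reactive power: Q = Im(S) = 3.274 VAR.
Step 9 — Apparent power: |S| = 39.64 VA.
Step 10 — Power factor: PF = P/|S| = 0.9966 (lagging).

(a) P = 39.51 W  (b) Q = 3.274 VAR  (c) S = 39.64 VA  (d) PF = 0.9966 (lagging)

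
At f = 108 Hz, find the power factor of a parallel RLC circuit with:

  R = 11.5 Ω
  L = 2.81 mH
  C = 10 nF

Step 1 — Angular frequency: ω = 2π·f = 2π·108 = 678.6 rad/s.
Step 2 — Component impedances:
  R: Z = R = 11.5 Ω
  L: Z = jωL = j·678.6·0.00281 = 0 + j1.907 Ω
  C: Z = 1/(jωC) = -j/(ω·C) = 0 - j1.474e+05 Ω
Step 3 — Parallel combination: 1/Z_total = 1/R + 1/L + 1/C; Z_total = 0.3077 + j1.856 Ω = 1.881∠80.6° Ω.
Step 4 — Power factor: PF = cos(φ) = Re(Z)/|Z| = 0.3077/1.881 = 0.1636.
Step 5 — Type: Im(Z) = 1.856 ⇒ lagging (phase φ = 80.6°).

PF = 0.1636 (lagging, φ = 80.6°)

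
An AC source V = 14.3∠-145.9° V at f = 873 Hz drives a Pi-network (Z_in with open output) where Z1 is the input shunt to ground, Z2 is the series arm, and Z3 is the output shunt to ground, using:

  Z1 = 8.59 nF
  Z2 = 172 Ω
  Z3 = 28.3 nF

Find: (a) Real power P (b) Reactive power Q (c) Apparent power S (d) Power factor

Step 1 — Angular frequency: ω = 2π·f = 2π·873 = 5485 rad/s.
Step 2 — Component impedances:
  Z1: Z = 1/(jωC) = -j/(ω·C) = 0 - j2.122e+04 Ω
  Z2: Z = R = 172 Ω
  Z3: Z = 1/(jωC) = -j/(ω·C) = 0 - j6442 Ω
Step 3 — With open output, the series arm Z2 and the output shunt Z3 appear in series to ground: Z2 + Z3 = 172 - j6442 Ω.
Step 4 — Parallel with input shunt Z1: Z_in = Z1 || (Z2 + Z3) = 101.2 - j4943 Ω = 4944∠-88.8° Ω.
Step 5 — Source phasor: V = 14.3∠-145.9° V = -11.84 - j8.017 V.
Step 6 — Current: I = V / Z = 0.001572 - j0.002428 A = 0.002893∠-57.1° A.
Step 7 — Complex power: S = V·I* = 0.0008469 - j0.04136 VA.
Step 8 — Real power: P = Re(S) = 0.0008469 W.
Step 9 — Reactive power: Q = Im(S) = -0.04136 VAR.
Step 10 — Apparent power: |S| = 0.04136 VA.
Step 11 — Power factor: PF = P/|S| = 0.02047 (leading).

(a) P = 0.0008469 W  (b) Q = -0.04136 VAR  (c) S = 0.04136 VA  (d) PF = 0.02047 (leading)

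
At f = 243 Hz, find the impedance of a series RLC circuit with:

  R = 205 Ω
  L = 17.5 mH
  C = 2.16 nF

Step 1 — Angular frequency: ω = 2π·f = 2π·243 = 1527 rad/s.
Step 2 — Component impedances:
  R: Z = R = 205 Ω
  L: Z = jωL = j·1527·0.0175 = 0 + j26.72 Ω
  C: Z = 1/(jωC) = -j/(ω·C) = 0 - j3.032e+05 Ω
Step 3 — Series combination: Z_total = R + L + C = 205 - j3.032e+05 Ω = 3.032e+05∠-90.0° Ω.

Z = 205 - j3.032e+05 Ω = 3.032e+05∠-90.0° Ω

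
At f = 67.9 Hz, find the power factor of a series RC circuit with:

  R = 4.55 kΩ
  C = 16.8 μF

Step 1 — Angular frequency: ω = 2π·f = 2π·67.9 = 426.6 rad/s.
Step 2 — Component impedances:
  R: Z = R = 4550 Ω
  C: Z = 1/(jωC) = -j/(ω·C) = 0 - j139.5 Ω
Step 3 — Series combination: Z_total = R + C = 4550 - j139.5 Ω = 4552∠-1.8° Ω.
Step 4 — Power factor: PF = cos(φ) = Re(Z)/|Z| = 4550/4552.1 = 0.9995.
Step 5 — Type: Im(Z) = -139.5 ⇒ leading (phase φ = -1.8°).

PF = 0.9995 (leading, φ = -1.8°)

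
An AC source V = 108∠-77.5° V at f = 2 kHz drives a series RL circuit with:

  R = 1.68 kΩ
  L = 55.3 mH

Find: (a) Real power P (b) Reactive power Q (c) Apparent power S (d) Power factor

Step 1 — Angular frequency: ω = 2π·f = 2π·2000 = 1.257e+04 rad/s.
Step 2 — Component impedances:
  R: Z = R = 1680 Ω
  L: Z = jωL = j·1.257e+04·0.0553 = 0 + j694.9 Ω
Step 3 — Series combination: Z_total = R + L = 1680 + j694.9 Ω = 1818∠22.5° Ω.
Step 4 — Source phasor: V = 108∠-77.5° V = 23.38 - j105.4 V.
Step 5 — Current: I = V / Z = -0.01029 - j0.05851 A = 0.0594∠-100.0° A.
Step 6 — Complex power: S = V·I* = 5.928 + j2.452 VA.
Step 7 — Real power: P = Re(S) = 5.928 W.
Step 8 — Reactive power: Q = Im(S) = 2.452 VAR.
Step 9 — Apparent power: |S| = 6.416 VA.
Step 10 — Power factor: PF = P/|S| = 0.9241 (lagging).

(a) P = 5.928 W  (b) Q = 2.452 VAR  (c) S = 6.416 VA  (d) PF = 0.9241 (lagging)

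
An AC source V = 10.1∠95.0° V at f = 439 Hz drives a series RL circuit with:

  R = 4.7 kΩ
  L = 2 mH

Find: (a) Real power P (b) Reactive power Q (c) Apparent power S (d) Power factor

Step 1 — Angular frequency: ω = 2π·f = 2π·439 = 2758 rad/s.
Step 2 — Component impedances:
  R: Z = R = 4700 Ω
  L: Z = jωL = j·2758·0.002 = 0 + j5.517 Ω
Step 3 — Series combination: Z_total = R + L = 4700 + j5.517 Ω = 4700∠0.1° Ω.
Step 4 — Source phasor: V = 10.1∠95.0° V = -0.8803 + j10.06 V.
Step 5 — Current: I = V / Z = -0.0001848 + j0.002141 A = 0.002149∠94.9° A.
Step 6 — Complex power: S = V·I* = 0.0217 + j2.548e-05 VA.
Step 7 — Real power: P = Re(S) = 0.0217 W.
Step 8 — Reactive power: Q = Im(S) = 2.548e-05 VAR.
Step 9 — Apparent power: |S| = 0.0217 VA.
Step 10 — Power factor: PF = P/|S| = 1 (lagging).

(a) P = 0.0217 W  (b) Q = 2.548e-05 VAR  (c) S = 0.0217 VA  (d) PF = 1 (lagging)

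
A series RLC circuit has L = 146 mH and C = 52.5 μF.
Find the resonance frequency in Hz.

Step 1 — Resonance condition Im(Z)=0 gives ω₀ = 1/√(LC).
Step 2 — ω₀ = 1/√(0.146·5.25e-05) = 361.2 rad/s.
Step 3 — f₀ = ω₀/(2π) = 57.49 Hz.

f₀ = 57.49 Hz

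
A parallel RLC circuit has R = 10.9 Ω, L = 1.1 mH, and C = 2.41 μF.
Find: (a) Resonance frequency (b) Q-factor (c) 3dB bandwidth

Step 1 — Resonance: ω₀ = 1/√(LC) = 1/√(0.0011·2.41e-06) = 1.942e+04 rad/s.
Step 2 — f₀ = ω₀/(2π) = 3091 Hz.
Step 3 — Parallel Q: Q = R/(ω₀L) = 10.9/(1.942e+04·0.0011) = 0.5102.
Step 4 — Bandwidth: Δω = ω₀/Q = 3.807e+04 rad/s; BW = Δω/(2π) = 6059 Hz.

(a) f₀ = 3091 Hz  (b) Q = 0.5102  (c) BW = 6059 Hz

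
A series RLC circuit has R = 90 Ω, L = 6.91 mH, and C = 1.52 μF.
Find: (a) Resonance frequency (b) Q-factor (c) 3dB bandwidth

Step 1 — Resonance: ω₀ = 1/√(LC) = 1/√(0.00691·1.52e-06) = 9758 rad/s.
Step 2 — f₀ = ω₀/(2π) = 1553 Hz.
Step 3 — Series Q: Q = ω₀L/R = 9758·0.00691/90 = 0.7492.
Step 4 — Bandwidth: Δω = ω₀/Q = 1.302e+04 rad/s; BW = Δω/(2π) = 2073 Hz.

(a) f₀ = 1553 Hz  (b) Q = 0.7492  (c) BW = 2073 Hz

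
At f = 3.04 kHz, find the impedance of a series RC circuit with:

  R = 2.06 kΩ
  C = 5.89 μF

Step 1 — Angular frequency: ω = 2π·f = 2π·3040 = 1.91e+04 rad/s.
Step 2 — Component impedances:
  R: Z = R = 2060 Ω
  C: Z = 1/(jωC) = -j/(ω·C) = 0 - j8.889 Ω
Step 3 — Series combination: Z_total = R + C = 2060 - j8.889 Ω = 2060∠-0.2° Ω.

Z = 2060 - j8.889 Ω = 2060∠-0.2° Ω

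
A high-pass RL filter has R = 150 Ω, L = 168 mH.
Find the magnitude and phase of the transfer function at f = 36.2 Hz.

Step 1 — Angular frequency: ω = 2π·36.2 = 227.5 rad/s.
Step 2 — Transfer function: H(jω) = jωL/(R + jωL).
Step 3 — Numerator jωL = j·38.21; denominator R + jωL = 150 + j38.21.
Step 4 — H = 0.06094 + j0.2392.
Step 5 — Magnitude: |H| = 0.2469 (-12.2 dB); phase: φ = 75.7°.

|H| = 0.2469 (-12.2 dB), φ = 75.7°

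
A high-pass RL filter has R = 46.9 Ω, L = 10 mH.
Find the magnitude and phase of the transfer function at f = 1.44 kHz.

Step 1 — Angular frequency: ω = 2π·1440 = 9048 rad/s.
Step 2 — Transfer function: H(jω) = jωL/(R + jωL).
Step 3 — Numerator jωL = j·90.48; denominator R + jωL = 46.9 + j90.48.
Step 4 — H = 0.7882 + j0.4086.
Step 5 — Magnitude: |H| = 0.8878 (-1.0 dB); phase: φ = 27.4°.

|H| = 0.8878 (-1.0 dB), φ = 27.4°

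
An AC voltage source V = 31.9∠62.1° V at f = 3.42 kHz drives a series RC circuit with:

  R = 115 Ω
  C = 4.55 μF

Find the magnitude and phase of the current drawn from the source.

Step 1 — Angular frequency: ω = 2π·f = 2π·3420 = 2.149e+04 rad/s.
Step 2 — Component impedances:
  R: Z = R = 115 Ω
  C: Z = 1/(jωC) = -j/(ω·C) = 0 - j10.23 Ω
Step 3 — Series combination: Z_total = R + C = 115 - j10.23 Ω = 115.5∠-5.1° Ω.
Step 4 — Source phasor: V = 31.9∠62.1° V = 14.93 + j28.19 V.
Step 5 — Ohm's law: I = V / Z_total = (14.93 + j28.19) / (115 - j10.23) = 0.1071 + j0.2547 A.
Step 6 — Convert to polar: |I| = 0.2763 A, ∠I = 67.2°.

I = 0.2763∠67.2° A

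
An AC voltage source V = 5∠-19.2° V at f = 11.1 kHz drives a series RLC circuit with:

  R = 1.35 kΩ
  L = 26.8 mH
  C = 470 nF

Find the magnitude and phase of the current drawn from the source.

Step 1 — Angular frequency: ω = 2π·f = 2π·1.11e+04 = 6.974e+04 rad/s.
Step 2 — Component impedances:
  R: Z = R = 1350 Ω
  L: Z = jωL = j·6.974e+04·0.0268 = 0 + j1869 Ω
  C: Z = 1/(jωC) = -j/(ω·C) = 0 - j30.51 Ω
Step 3 — Series combination: Z_total = R + L + C = 1350 + j1839 Ω = 2281∠53.7° Ω.
Step 4 — Source phasor: V = 5∠-19.2° V = 4.722 - j1.644 V.
Step 5 — Ohm's law: I = V / Z_total = (4.722 - j1.644) / (1350 + j1839) = 0.0006441 - j0.002095 A.
Step 6 — Convert to polar: |I| = 0.002192 A, ∠I = -72.9°.

I = 0.002192∠-72.9° A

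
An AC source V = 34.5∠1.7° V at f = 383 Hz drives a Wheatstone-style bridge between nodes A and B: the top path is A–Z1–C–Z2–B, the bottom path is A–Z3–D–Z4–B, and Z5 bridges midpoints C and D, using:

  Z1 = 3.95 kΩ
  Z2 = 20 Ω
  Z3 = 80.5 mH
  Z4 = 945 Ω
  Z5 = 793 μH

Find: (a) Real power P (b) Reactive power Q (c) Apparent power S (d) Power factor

Step 1 — Angular frequency: ω = 2π·f = 2π·383 = 2406 rad/s.
Step 2 — Component impedances:
  Z1: Z = R = 3950 Ω
  Z2: Z = R = 20 Ω
  Z3: Z = jωL = j·2406·0.0805 = 0 + j193.7 Ω
  Z4: Z = R = 945 Ω
  Z5: Z = jωL = j·2406·0.000793 = 0 + j1.908 Ω
Step 3 — Bridge requires nodal analysis (the Z5 bridge couples midpoints C and D, so the two paths cannot be reduced to a simple series/parallel combination). Setting node B to ground and injecting 1 A at node A, the 3-node admittance system at A, C, D solves to V_A = Z_AB = 29.25 + j195.1 Ω = 197.3∠81.5° Ω.
Step 4 — Source phasor: V = 34.5∠1.7° V = 34.48 + j1.023 V.
Step 5 — Current: I = V / Z = 0.03106 - j0.1721 A = 0.1749∠-79.8° A.
Step 6 — Complex power: S = V·I* = 0.8948 + j5.967 VA.
Step 7 — Real power: P = Re(S) = 0.8948 W.
Step 8 — Reactive power: Q = Im(S) = 5.967 VAR.
Step 9 — Apparent power: |S| = 6.034 VA.
Step 10 — Power factor: PF = P/|S| = 0.1483 (lagging).

(a) P = 0.8948 W  (b) Q = 5.967 VAR  (c) S = 6.034 VA  (d) PF = 0.1483 (lagging)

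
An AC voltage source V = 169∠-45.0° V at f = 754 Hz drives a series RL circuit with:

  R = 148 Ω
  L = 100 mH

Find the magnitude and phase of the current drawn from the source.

Step 1 — Angular frequency: ω = 2π·f = 2π·754 = 4738 rad/s.
Step 2 — Component impedances:
  R: Z = R = 148 Ω
  L: Z = jωL = j·4738·0.1 = 0 + j473.8 Ω
Step 3 — Series combination: Z_total = R + L = 148 + j473.8 Ω = 496.3∠72.7° Ω.
Step 4 — Source phasor: V = 169∠-45.0° V = 119.5 - j119.5 V.
Step 5 — Ohm's law: I = V / Z_total = (119.5 - j119.5) / (148 + j473.8) = -0.158 - j0.3016 A.
Step 6 — Convert to polar: |I| = 0.3405 A, ∠I = -117.7°.

I = 0.3405∠-117.7° A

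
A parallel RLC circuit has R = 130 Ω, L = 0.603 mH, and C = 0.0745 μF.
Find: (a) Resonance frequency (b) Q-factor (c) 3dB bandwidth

Step 1 — Resonance: ω₀ = 1/√(LC) = 1/√(0.000603·7.45e-08) = 1.492e+05 rad/s.
Step 2 — f₀ = ω₀/(2π) = 2.375e+04 Hz.
Step 3 — Parallel Q: Q = R/(ω₀L) = 130/(1.492e+05·0.000603) = 1.445.
Step 4 — Bandwidth: Δω = ω₀/Q = 1.033e+05 rad/s; BW = Δω/(2π) = 1.643e+04 Hz.

(a) f₀ = 2.375e+04 Hz  (b) Q = 1.445  (c) BW = 1.643e+04 Hz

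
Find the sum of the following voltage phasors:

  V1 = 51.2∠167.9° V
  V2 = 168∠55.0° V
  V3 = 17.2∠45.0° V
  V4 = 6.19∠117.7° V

Step 1 — Convert each phasor to rectangular form:
  V1 = 51.2·(cos(167.9°) + j·sin(167.9°)) = -50.06 + j10.73 V
  V2 = 168·(cos(55.0°) + j·sin(55.0°)) = 96.36 + j137.6 V
  V3 = 17.2·(cos(45.0°) + j·sin(45.0°)) = 12.16 + j12.16 V
  V4 = 6.19·(cos(117.7°) + j·sin(117.7°)) = -2.877 + j5.481 V
Step 2 — Sum components: V_total = 55.58 + j166 V.
Step 3 — Convert to polar: |V_total| = 175.1 V, ∠V_total = 71.5°.

V_total = 175.1∠71.5° V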